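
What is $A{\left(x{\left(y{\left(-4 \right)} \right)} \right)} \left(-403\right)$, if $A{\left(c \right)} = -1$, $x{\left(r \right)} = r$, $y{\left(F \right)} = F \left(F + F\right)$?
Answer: $403$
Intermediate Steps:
$y{\left(F \right)} = 2 F^{2}$ ($y{\left(F \right)} = F 2 F = 2 F^{2}$)
$A{\left(x{\left(y{\left(-4 \right)} \right)} \right)} \left(-403\right) = \left(-1\right) \left(-403\right) = 403$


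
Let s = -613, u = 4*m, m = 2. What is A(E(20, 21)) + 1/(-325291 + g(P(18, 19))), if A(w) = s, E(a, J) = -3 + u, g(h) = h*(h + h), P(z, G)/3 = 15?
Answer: -196920734/321241 ≈ -613.00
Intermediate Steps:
P(z, G) = 45 (P(z, G) = 3*15 = 45)
g(h) = 2*h² (g(h) = h*(2*h) = 2*h²)
u = 8 (u = 4*2 = 8)
E(a, J) = 5 (E(a, J) = -3 + 8 = 5)
A(w) = -613
A(E(20, 21)) + 1/(-325291 + g(P(18, 19))) = -613 + 1/(-325291 + 2*45²) = -613 + 1/(-325291 + 2*2025) = -613 + 1/(-325291 + 4050) = -613 + 1/(-321241) = -613 - 1/321241 = -196920734/321241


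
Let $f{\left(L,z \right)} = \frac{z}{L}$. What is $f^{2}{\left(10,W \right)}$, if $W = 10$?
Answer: $1$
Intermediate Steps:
$f^{2}{\left(10,W \right)} = \left(\frac{10}{10}\right)^{2} = \left(10 \cdot \frac{1}{10}\right)^{2} = 1^{2} = 1$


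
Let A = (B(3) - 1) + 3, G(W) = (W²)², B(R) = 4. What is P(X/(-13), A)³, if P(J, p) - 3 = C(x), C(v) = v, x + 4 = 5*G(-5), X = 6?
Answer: 30488290624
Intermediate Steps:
G(W) = W⁴
x = 3121 (x = -4 + 5*(-5)⁴ = -4 + 5*625 = -4 + 3125 = 3121)
A = 6 (A = (4 - 1) + 3 = 3 + 3 = 6)
P(J, p) = 3124 (P(J, p) = 3 + 3121 = 3124)
P(X/(-13), A)³ = 3124³ = 30488290624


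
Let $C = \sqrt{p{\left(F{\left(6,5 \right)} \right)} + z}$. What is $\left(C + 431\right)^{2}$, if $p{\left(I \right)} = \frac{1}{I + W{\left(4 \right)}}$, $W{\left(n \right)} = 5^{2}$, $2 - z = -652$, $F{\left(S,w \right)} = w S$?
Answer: $\frac{\left(23705 + \sqrt{1978405}\right)^{2}}{3025} \approx 2.0846 \cdot 10^{5}$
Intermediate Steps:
$F{\left(S,w \right)} = S w$
$z = 654$ ($z = 2 - -652 = 2 + 652 = 654$)
$W{\left(n \right)} = 25$
$p{\left(I \right)} = \frac{1}{25 + I}$ ($p{\left(I \right)} = \frac{1}{I + 25} = \frac{1}{25 + I}$)
$C = \frac{\sqrt{1978405}}{55}$ ($C = \sqrt{\frac{1}{25 + 6 \cdot 5} + 654} = \sqrt{\frac{1}{25 + 30} + 654} = \sqrt{\frac{1}{55} + 654} = \sqrt{\frac{35971}{55}} = \frac{\sqrt{1978405}}{55} \approx 25.574$)
$\left(C + 431\right)^{2} = \left(\frac{\sqrt{1978405}}{55} + 431\right)^{2} = \left(431 + \frac{\sqrt{1978405}}{55}\right)^{2}$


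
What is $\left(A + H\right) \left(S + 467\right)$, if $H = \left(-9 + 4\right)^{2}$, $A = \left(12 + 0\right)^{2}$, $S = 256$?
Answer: $122187$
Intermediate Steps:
$A = 144$ ($A = 12^{2} = 144$)
$H = 25$ ($H = \left(-5\right)^{2} = 25$)
$\left(A + H\right) \left(S + 467\right) = \left(144 + 25\right) \left(256 + 467\right) = 169 \cdot 723 = 122187$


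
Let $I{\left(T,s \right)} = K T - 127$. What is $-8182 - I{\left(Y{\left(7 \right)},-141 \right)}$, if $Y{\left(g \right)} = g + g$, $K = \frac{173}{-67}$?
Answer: $- \frac{537263}{67} \approx -8018.9$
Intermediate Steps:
$K = - \frac{173}{67}$ ($K = 173 \left(- \frac{1}{67}\right) = - \frac{173}{67} \approx -2.5821$)
$Y{\left(g \right)} = 2 g$
$I{\left(T,s \right)} = -127 - \frac{173 T}{67}$ ($I{\left(T,s \right)} = - \frac{173 T}{67} - 127 = -127 - \frac{173 T}{67}$)
$-8182 - I{\left(Y{\left(7 \right)},-141 \right)} = -8182 - \left(-127 - \frac{173 \cdot 2 \cdot 7}{67}\right) = -8182 - \left(-127 - \frac{2422}{67}\right) = -8182 - - \frac{10931}{67} = -8182 + \frac{10931}{67} = - \frac{537263}{67}$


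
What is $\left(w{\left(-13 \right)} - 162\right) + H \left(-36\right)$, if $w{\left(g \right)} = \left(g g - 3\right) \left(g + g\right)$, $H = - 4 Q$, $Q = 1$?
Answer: $-4334$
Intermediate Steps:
$H = -4$ ($H = \left(-4\right) 1 = -4$)
$w{\left(g \right)} = 2 g \left(-3 + g^{2}\right)$ ($w{\left(g \right)} = \left(g^{2} - 3\right) 2 g = \left(-3 + g^{2}\right) 2 g = 2 g \left(-3 + g^{2}\right)$)
$\left(w{\left(-13 \right)} - 162\right) + H \left(-36\right) = \left(2 \left(-13\right) \left(-3 + \left(-13\right)^{2}\right) - 162\right) - -144 = \left(2 \left(-13\right) \left(-3 + 169\right) - 162\right) + 144 = \left(2 \left(-13\right) 166 - 162\right) + 144 = \left(-4316 - 162\right) + 144 = -4478 + 144 = -4334$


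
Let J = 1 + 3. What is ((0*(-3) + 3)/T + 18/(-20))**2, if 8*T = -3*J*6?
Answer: 1369/900 ≈ 1.5211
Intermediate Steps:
J = 4
T = -9 (T = (-3*4*6)/8 = (-12*6)/8 = (1/8)*(-72) = -9)
((0*(-3) + 3)/T + 18/(-20))**2 = ((0*(-3) + 3)/(-9) + 18/(-20))**2 = ((0 + 3)*(-1/9) + 18*(-1/20))**2 = (3*(-1/9) - 9/10)**2 = (-1/3 - 9/10)**2 = (-37/30)**2 = 1369/900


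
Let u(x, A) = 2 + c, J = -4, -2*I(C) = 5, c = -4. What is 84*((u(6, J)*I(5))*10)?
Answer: 4200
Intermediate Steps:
I(C) = -5/2 (I(C) = -½*5 = -5/2)
u(x, A) = -2 (u(x, A) = 2 - 4 = -2)
84*((u(6, J)*I(5))*10) = 84*(-2*(-5/2)*10) = 84*(5*10) = 84*50 = 4200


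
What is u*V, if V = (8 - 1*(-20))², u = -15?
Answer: -11760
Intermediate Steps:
V = 784 (V = (8 + 20)² = 28² = 784)
u*V = -15*784 = -11760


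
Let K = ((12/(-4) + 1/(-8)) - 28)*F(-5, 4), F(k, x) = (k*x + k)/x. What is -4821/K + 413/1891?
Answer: -96385809/3923825 ≈ -24.564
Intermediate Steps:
F(k, x) = (k + k*x)/x
K = 6225/32 (K = ((12/(-4) + 1/(-8)) - 28)*(-5 - 5/4) = ((12*(-¼) + 1*(-⅛)) - 28)*(-5 - 5*¼) = ((-3 - ⅛) - 28)*(-5 - 5/4) = (-25/8 - 28)*(-25/4) = -249/8*(-25/4) = 6225/32 ≈ 194.53)
-4821/K + 413/1891 = -4821/6225/32 + 413/1891 = -4821*32/6225 + 413*(1/1891) = -51424/2075 + 413/1891 = -96385809/3923825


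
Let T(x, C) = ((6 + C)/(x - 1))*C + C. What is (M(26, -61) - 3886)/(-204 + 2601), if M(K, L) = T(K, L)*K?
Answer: -9914/11985 ≈ -0.82720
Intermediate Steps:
T(x, C) = C + C*(6 + C)/(-1 + x) (T(x, C) = ((6 + C)/(-1 + x))*C + C = C*(6 + C)/(-1 + x) + C = C + C*(6 + C)/(-1 + x))
M(K, L) = K*L*(5 + K + L)/(-1 + K) (M(K, L) = (L*(5 + L + K)/(-1 + K))*K = (L*(5 + K + L)/(-1 + K))*K = K*L*(5 + K + L)/(-1 + K))
(M(26, -61) - 3886)/(-204 + 2601) = (26*(-61)*(5 + 26 - 61)/(-1 + 26) - 3886)/(-204 + 2601) = (26*(-61)*(-30)/25 - 3886)/2397 = (26*(-61)*(1/25)*(-30) - 3886)*(1/2397) = (9516/5 - 3886)*(1/2397) = -9914/5*1/2397 = -9914/11985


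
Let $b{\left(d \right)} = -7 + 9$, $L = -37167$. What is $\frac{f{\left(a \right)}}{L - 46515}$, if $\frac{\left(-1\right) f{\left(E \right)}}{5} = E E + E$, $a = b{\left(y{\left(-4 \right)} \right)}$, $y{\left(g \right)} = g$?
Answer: $\frac{5}{13947} \approx 0.0003585$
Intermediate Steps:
$b{\left(d \right)} = 2$
$a = 2$
$f{\left(E \right)} = - 5 E - 5 E^{2}$ ($f{\left(E \right)} = - 5 \left(E E + E\right) = - 5 \left(E^{2} + E\right) = - 5 \left(E + E^{2}\right) = - 5 E - 5 E^{2}$)
$\frac{f{\left(a \right)}}{L - 46515} = \frac{\left(-5\right) 2 \left(1 + 2\right)}{-37167 - 46515} = \frac{\left(-5\right) 2 \cdot 3}{-83682} = \left(-30\right) \left(- \frac{1}{83682}\right) = \frac{5}{13947}$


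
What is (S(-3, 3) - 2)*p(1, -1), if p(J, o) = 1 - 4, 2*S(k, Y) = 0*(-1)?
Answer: 6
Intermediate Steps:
S(k, Y) = 0 (S(k, Y) = (0*(-1))/2 = (½)*0 = 0)
p(J, o) = -3
(S(-3, 3) - 2)*p(1, -1) = (0 - 2)*(-3) = -2*(-3) = 6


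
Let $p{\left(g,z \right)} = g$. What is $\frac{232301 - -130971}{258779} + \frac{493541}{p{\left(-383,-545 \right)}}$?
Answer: $- \frac{127578913263}{99112357} \approx -1287.2$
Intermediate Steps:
$\frac{232301 - -130971}{258779} + \frac{493541}{p{\left(-383,-545 \right)}} = \frac{232301 - -130971}{258779} + \frac{493541}{-383} = \left(232301 + 130971\right) \frac{1}{258779} + 493541 \left(- \frac{1}{383}\right) = 363272 \cdot \frac{1}{258779} - \frac{493541}{383} = \frac{363272}{258779} - \frac{493541}{383} = - \frac{127578913263}{99112357}$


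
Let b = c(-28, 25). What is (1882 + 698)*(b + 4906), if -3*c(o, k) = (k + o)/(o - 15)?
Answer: 12657420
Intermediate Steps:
c(o, k) = -(k + o)/(3*(-15 + o)) (c(o, k) = -(k + o)/(3*(o - 15)) = -(k + o)/(3*(-15 + o)))
b = -1/43 (b = (-1*25 - 1*(-28))/(3*(-15 - 28)) = (⅓)*(-25 + 28)/(-43) = (⅓)*(-1/43)*3 = -1/43 ≈ -0.023256)
(1882 + 698)*(b + 4906) = (1882 + 698)*(-1/43 + 4906) = 2580*(210957/43) = 12657420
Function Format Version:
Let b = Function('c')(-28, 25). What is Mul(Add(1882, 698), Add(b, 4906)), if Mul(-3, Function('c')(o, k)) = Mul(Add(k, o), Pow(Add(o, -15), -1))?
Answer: 12657420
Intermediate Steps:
Function('c')(o, k) = Mul(Rational(-1, 3), Pow(Add(-15, o), -1), Add(k, o)) (Function('c')(o, k) = Mul(Rational(-1, 3), Mul(Add(k, o), Pow(Add(o, -15), -1))) = Mul(Rational(-1, 3), Mul(Add(k, o), Pow(Add(-15, o), -1))) = Mul(Rational(-1, 3), Mul(Pow(Add(-15, o), -1), Add(k, o))) = Mul(Rational(-1, 3), Pow(Add(-15, o), -1), Add(k, o)))
b = Rational(-1, 43) (b = Mul(Rational(1, 3), Pow(Add(-15, -28), -1), Add(Mul(-1, 25), Mul(-1, -28))) = Mul(Rational(1, 3), Pow(-43, -1), Add(-25, 28)) = Mul(Rational(1, 3), Rational(-1, 43), 3) = Rational(-1, 43) ≈ -0.023256)
Mul(Add(1882, 698), Add(b, 4906)) = Mul(Add(1882, 698), Add(Rational(-1, 43), 4906)) = Mul(2580, Rational(210957, 43)) = 12657420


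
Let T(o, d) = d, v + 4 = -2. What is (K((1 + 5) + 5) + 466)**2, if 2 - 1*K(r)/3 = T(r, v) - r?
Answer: 273529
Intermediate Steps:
v = -6 (v = -4 - 2 = -6)
K(r) = 24 + 3*r (K(r) = 6 - 3*(-6 - r) = 6 + (18 + 3*r) = 24 + 3*r)
(K((1 + 5) + 5) + 466)**2 = ((24 + 3*((1 + 5) + 5)) + 466)**2 = ((24 + 3*(6 + 5)) + 466)**2 = ((24 + 3*11) + 466)**2 = ((24 + 33) + 466)**2 = (57 + 466)**2 = 523**2 = 273529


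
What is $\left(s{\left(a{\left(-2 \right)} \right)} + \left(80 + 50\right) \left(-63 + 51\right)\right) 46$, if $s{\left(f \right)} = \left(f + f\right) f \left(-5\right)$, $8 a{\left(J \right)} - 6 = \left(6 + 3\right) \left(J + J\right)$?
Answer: $- \frac{312915}{4} \approx -78229.0$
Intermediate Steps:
$a{\left(J \right)} = \frac{3}{4} + \frac{9 J}{4}$ ($a{\left(J \right)} = \frac{3}{4} + \frac{\left(6 + 3\right) \left(J + J\right)}{8} = \frac{3}{4} + \frac{9 \cdot 2 J}{8} = \frac{3}{4} + \frac{18 J}{8} = \frac{3}{4} + \frac{9 J}{4}$)
$s{\left(f \right)} = - 10 f^{2}$ ($s{\left(f \right)} = 2 f \left(- 5 f\right) = - 10 f^{2}$)
$\left(s{\left(a{\left(-2 \right)} \right)} + \left(80 + 50\right) \left(-63 + 51\right)\right) 46 = \left(- 10 \left(\frac{3}{4} + \frac{9}{4} \left(-2\right)\right)^{2} + \left(80 + 50\right) \left(-63 + 51\right)\right) 46 = \left(- 10 \left(\frac{3}{4} - \frac{9}{2}\right)^{2} + 130 \left(-12\right)\right) 46 = \left(- 10 \left(- \frac{15}{4}\right)^{2} - 1560\right) 46 = \left(\left(-10\right) \frac{225}{16} - 1560\right) 46 = \left(- \frac{1125}{8} - 1560\right) 46 = \left(- \frac{13605}{8}\right) 46 = - \frac{312915}{4}$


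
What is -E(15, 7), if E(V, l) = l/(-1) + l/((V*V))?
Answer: 1568/225 ≈ 6.9689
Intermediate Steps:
E(V, l) = -l + l/V**2 (E(V, l) = l*(-1) + l/(V**2) = -l + l/V**2)
-E(15, 7) = -(-1*7 + 7/15**2) = -(-7 + 7*(1/225)) = -(-7 + 7/225) = -1*(-1568/225) = 1568/225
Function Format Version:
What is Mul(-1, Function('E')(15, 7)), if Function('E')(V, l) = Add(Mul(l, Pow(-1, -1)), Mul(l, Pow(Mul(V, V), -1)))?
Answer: Rational(1568, 225) ≈ 6.9689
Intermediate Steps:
Function('E')(V, l) = Add(Mul(-1, l), Mul(l, Pow(V, -2))) (Function('E')(V, l) = Add(Mul(l, -1), Mul(l, Pow(Pow(V, 2), -1))) = Add(Mul(-1, l), Mul(l, Pow(V, -2))))
Mul(-1, Function('E')(15, 7)) = Mul(-1, Add(Mul(-1, 7), Mul(7, Pow(15, -2)))) = Mul(-1, Add(-7, Mul(7, Rational(1, 225)))) = Mul(-1, Add(-7, Rational(7, 225))) = Mul(-1, Rational(-1568, 225)) = Rational(1568, 225)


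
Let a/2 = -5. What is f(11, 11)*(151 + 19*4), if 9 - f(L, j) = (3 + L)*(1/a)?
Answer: 11804/5 ≈ 2360.8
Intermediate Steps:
a = -10 (a = 2*(-5) = -10)
f(L, j) = 93/10 + L/10 (f(L, j) = 9 - (3 + L)*1/(-10) = 9 - (3 + L)*1*(-1/10) = 9 - (3 + L)*(-1)/10 = 9 - (-3/10 - L/10) = 9 + (3/10 + L/10) = 93/10 + L/10)
f(11, 11)*(151 + 19*4) = (93/10 + (1/10)*11)*(151 + 19*4) = (93/10 + 11/10)*(151 + 76) = (52/5)*227 = 11804/5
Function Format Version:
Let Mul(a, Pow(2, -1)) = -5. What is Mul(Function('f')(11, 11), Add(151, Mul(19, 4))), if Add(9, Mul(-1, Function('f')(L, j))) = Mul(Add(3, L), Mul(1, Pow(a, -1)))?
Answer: Rational(11804, 5) ≈ 2360.8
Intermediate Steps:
a = -10 (a = Mul(2, -5) = -10)
Function('f')(L, j) = Add(Rational(93, 10), Mul(Rational(1, 10), L)) (Function('f')(L, j) = Add(9, Mul(-1, Mul(Add(3, L), Mul(1, Pow(-10, -1))))) = Add(9, Mul(-1, Mul(Add(3, L), Mul(1, Rational(-1, 10))))) = Add(9, Mul(-1, Mul(Add(3, L), Rational(-1, 10)))) = Add(9, Mul(-1, Add(Rational(-3, 10), Mul(Rational(-1, 10), L)))) = Add(9, Add(Rational(3, 10), Mul(Rational(1, 10), L))) = Add(Rational(93, 10), Mul(Rational(1, 10), L)))
Mul(Function('f')(11, 11), Add(151, Mul(19, 4))) = Mul(Add(Rational(93, 10), Mul(Rational(1, 10), 11)), Add(151, Mul(19, 4))) = Mul(Add(Rational(93, 10), Rational(11, 10)), Add(151, 76)) = Mul(Rational(52, 5), 227) = Rational(11804, 5)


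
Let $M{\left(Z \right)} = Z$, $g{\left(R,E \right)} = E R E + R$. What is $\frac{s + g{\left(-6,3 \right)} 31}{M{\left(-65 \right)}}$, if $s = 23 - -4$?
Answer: $\frac{141}{5} \approx 28.2$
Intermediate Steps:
$g{\left(R,E \right)} = R + R E^{2}$ ($g{\left(R,E \right)} = R E^{2} + R = R + R E^{2}$)
$s = 27$ ($s = 23 + 4 = 27$)
$\frac{s + g{\left(-6,3 \right)} 31}{M{\left(-65 \right)}} = \frac{27 + - 6 \left(1 + 3^{2}\right) 31}{-65} = \left(27 + - 6 \left(1 + 9\right) 31\right) \left(- \frac{1}{65}\right) = \left(27 + \left(-6\right) 10 \cdot 31\right) \left(- \frac{1}{65}\right) = \left(27 - 1860\right) \left(- \frac{1}{65}\right) = \left(-1833\right) \left(- \frac{1}{65}\right) = \frac{141}{5}$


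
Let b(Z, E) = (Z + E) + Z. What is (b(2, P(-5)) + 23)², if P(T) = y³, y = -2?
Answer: 361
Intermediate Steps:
P(T) = -8 (P(T) = (-2)³ = -8)
b(Z, E) = E + 2*Z (b(Z, E) = (E + Z) + Z = E + 2*Z)
(b(2, P(-5)) + 23)² = ((-8 + 2*2) + 23)² = ((-8 + 4) + 23)² = (-4 + 23)² = 19² = 361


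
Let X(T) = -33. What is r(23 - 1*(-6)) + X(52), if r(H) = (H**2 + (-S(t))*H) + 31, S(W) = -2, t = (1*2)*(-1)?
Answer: 897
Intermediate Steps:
t = -2 (t = 2*(-1) = -2)
r(H) = 31 + H**2 + 2*H (r(H) = (H**2 + (-1*(-2))*H) + 31 = (H**2 + 2*H) + 31 = 31 + H**2 + 2*H)
r(23 - 1*(-6)) + X(52) = (31 + (23 - 1*(-6))**2 + 2*(23 - 1*(-6))) - 33 = (31 + (23 + 6)**2 + 2*(23 + 6)) - 33 = (31 + 29**2 + 2*29) - 33 = (31 + 841 + 58) - 33 = 930 - 33 = 897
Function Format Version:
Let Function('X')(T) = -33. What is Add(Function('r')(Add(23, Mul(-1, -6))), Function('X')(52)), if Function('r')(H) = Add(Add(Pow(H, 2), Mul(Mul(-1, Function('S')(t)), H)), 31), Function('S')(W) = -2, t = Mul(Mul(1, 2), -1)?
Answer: 897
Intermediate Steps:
t = -2 (t = Mul(2, -1) = -2)
Function('r')(H) = Add(31, Pow(H, 2), Mul(2, H)) (Function('r')(H) = Add(Add(Pow(H, 2), Mul(Mul(-1, -2), H)), 31) = Add(Add(Pow(H, 2), Mul(2, H)), 31) = Add(31, Pow(H, 2), Mul(2, H)))
Add(Function('r')(Add(23, Mul(-1, -6))), Function('X')(52)) = Add(Add(31, Pow(Add(23, Mul(-1, -6)), 2), Mul(2, Add(23, Mul(-1, -6)))), -33) = Add(Add(31, Pow(Add(23, 6), 2), Mul(2, Add(23, 6))), -33) = Add(Add(31, Pow(29, 2), Mul(2, 29)), -33) = Add(Add(31, 841, 58), -33) = Add(930, -33) = 897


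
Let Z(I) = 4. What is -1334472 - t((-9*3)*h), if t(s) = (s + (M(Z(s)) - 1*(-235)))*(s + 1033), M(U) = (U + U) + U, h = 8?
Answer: -1359799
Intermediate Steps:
M(U) = 3*U (M(U) = 2*U + U = 3*U)
t(s) = (247 + s)*(1033 + s) (t(s) = (s + (3*4 - 1*(-235)))*(s + 1033) = (s + (12 + 235))*(1033 + s) = (s + 247)*(1033 + s) = (247 + s)*(1033 + s))
-1334472 - t((-9*3)*h) = -1334472 - (255151 + (-9*3*8)**2 + 1280*(-9*3*8)) = -1334472 - (255151 + (-27*8)**2 + 1280*(-27*8)) = -1334472 - (255151 + (-216)**2 + 1280*(-216)) = -1334472 - (255151 + 46656 - 276480) = -1334472 - 1*25327 = -1334472 - 25327 = -1359799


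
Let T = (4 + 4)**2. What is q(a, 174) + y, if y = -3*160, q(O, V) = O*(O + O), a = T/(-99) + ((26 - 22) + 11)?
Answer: -665998/9801 ≈ -67.952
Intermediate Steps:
T = 64 (T = 8**2 = 64)
a = 1421/99 (a = 64/(-99) + ((26 - 22) + 11) = 64*(-1/99) + (4 + 11) = -64/99 + 15 = 1421/99 ≈ 14.354)
q(O, V) = 2*O**2 (q(O, V) = O*(2*O) = 2*O**2)
y = -480
q(a, 174) + y = 2*(1421/99)**2 - 480 = 2*(2019241/9801) - 480 = 4038482/9801 - 480 = -665998/9801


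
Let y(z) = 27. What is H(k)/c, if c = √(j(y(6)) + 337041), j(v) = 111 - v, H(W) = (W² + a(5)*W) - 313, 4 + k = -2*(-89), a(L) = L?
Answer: 30833*√13485/67425 ≈ 53.103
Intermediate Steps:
k = 174 (k = -4 - 2*(-89) = -4 + 178 = 174)
H(W) = -313 + W² + 5*W (H(W) = (W² + 5*W) - 313 = -313 + W² + 5*W)
c = 5*√13485 (c = √((111 - 1*27) + 337041) = √((111 - 27) + 337041) = √(84 + 337041) = √337125 = 5*√13485 ≈ 580.63)
H(k)/c = (-313 + 174² + 5*174)/((5*√13485)) = (-313 + 30276 + 870)*(√13485/67425) = 30833*(√13485/67425) = 30833*√13485/67425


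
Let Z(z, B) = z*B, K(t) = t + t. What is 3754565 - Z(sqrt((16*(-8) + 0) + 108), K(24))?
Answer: 3754565 - 96*I*sqrt(5) ≈ 3.7546e+6 - 214.66*I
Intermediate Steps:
K(t) = 2*t
Z(z, B) = B*z
3754565 - Z(sqrt((16*(-8) + 0) + 108), K(24)) = 3754565 - 2*24*sqrt((16*(-8) + 0) + 108) = 3754565 - 48*sqrt((-128 + 0) + 108) = 3754565 - 48*sqrt(-128 + 108) = 3754565 - 48*sqrt(-20) = 3754565 - 48*2*I*sqrt(5) = 3754565 - 96*I*sqrt(5)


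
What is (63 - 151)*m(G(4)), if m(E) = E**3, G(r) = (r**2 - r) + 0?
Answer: -152064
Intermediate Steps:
G(r) = r**2 - r
(63 - 151)*m(G(4)) = (63 - 151)*(4*(-1 + 4))**3 = -88*(4*3)**3 = -88*12**3 = -88*1728 = -152064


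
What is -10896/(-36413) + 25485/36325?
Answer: 264756501/264540445 ≈ 1.0008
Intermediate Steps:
-10896/(-36413) + 25485/36325 = -10896*(-1/36413) + 25485*(1/36325) = 10896/36413 + 5097/7265 = 264756501/264540445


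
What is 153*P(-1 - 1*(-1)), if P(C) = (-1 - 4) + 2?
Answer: -459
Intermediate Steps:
P(C) = -3 (P(C) = -5 + 2 = -3)
153*P(-1 - 1*(-1)) = 153*(-3) = -459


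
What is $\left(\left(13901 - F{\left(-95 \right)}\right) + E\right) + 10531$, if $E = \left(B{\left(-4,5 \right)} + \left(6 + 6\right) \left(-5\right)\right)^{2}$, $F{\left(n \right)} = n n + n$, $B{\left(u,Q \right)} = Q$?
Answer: $18527$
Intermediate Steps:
$F{\left(n \right)} = n + n^{2}$ ($F{\left(n \right)} = n^{2} + n = n + n^{2}$)
$E = 3025$ ($E = \left(5 + \left(6 + 6\right) \left(-5\right)\right)^{2} = \left(5 + 12 \left(-5\right)\right)^{2} = \left(5 - 60\right)^{2} = \left(-55\right)^{2} = 3025$)
$\left(\left(13901 - F{\left(-95 \right)}\right) + E\right) + 10531 = \left(\left(13901 - - 95 \left(1 - 95\right)\right) + 3025\right) + 10531 = \left(\left(13901 - \left(-95\right) \left(-94\right)\right) + 3025\right) + 10531 = \left(\left(13901 - 8930\right) + 3025\right) + 10531 = \left(4971 + 3025\right) + 10531 = 7996 + 10531 = 18527$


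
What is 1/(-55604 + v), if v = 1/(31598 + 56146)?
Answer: -87744/4878917375 ≈ -1.7984e-5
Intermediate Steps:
v = 1/87744 ≈ 1.1397e-5
1/(-55604 + v) = 1/(-55604 + 1/87744) = 1/(-4878917375/87744) = -87744/4878917375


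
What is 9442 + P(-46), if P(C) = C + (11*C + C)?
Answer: 8844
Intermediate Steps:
P(C) = 13*C (P(C) = C + 12*C = 13*C)
9442 + P(-46) = 9442 + 13*(-46) = 9442 - 598 = 8844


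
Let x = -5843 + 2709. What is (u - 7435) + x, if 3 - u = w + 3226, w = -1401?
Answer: -12391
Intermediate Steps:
u = -1822 (u = 3 - (-1401 + 3226) = 3 - 1*1825 = 3 - 1825 = -1822)
x = -3134
(u - 7435) + x = (-1822 - 7435) - 3134 = -9257 - 3134 = -12391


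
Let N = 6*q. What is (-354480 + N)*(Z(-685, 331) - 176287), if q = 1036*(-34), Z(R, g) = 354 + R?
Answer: 99934703232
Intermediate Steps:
q = -35224
N = -211344 (N = 6*(-35224) = -211344)
(-354480 + N)*(Z(-685, 331) - 176287) = (-354480 - 211344)*((354 - 685) - 176287) = -565824*(-331 - 176287) = -565824*(-176618) = 99934703232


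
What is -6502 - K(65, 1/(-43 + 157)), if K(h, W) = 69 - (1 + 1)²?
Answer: -6567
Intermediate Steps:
K(h, W) = 65 (K(h, W) = 69 - 1*2² = 69 - 1*4 = 69 - 4 = 65)
-6502 - K(65, 1/(-43 + 157)) = -6502 - 1*65 = -6502 - 65 = -6567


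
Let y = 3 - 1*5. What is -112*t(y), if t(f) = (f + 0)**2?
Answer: -448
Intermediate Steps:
y = -2 (y = 3 - 5 = -2)
t(f) = f**2
-112*t(y) = -112*(-2)**2 = -112*4 = -448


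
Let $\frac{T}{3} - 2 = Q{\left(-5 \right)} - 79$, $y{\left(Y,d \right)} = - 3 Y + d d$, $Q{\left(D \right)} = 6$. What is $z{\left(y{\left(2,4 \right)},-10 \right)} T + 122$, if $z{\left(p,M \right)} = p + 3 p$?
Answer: $-8398$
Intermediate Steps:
$y{\left(Y,d \right)} = d^{2} - 3 Y$ ($y{\left(Y,d \right)} = - 3 Y + d^{2} = d^{2} - 3 Y$)
$z{\left(p,M \right)} = 4 p$
$T = -213$ ($T = 6 + 3 \left(6 - 79\right) = 6 + 3 \left(-73\right) = 6 - 219 = -213$)
$z{\left(y{\left(2,4 \right)},-10 \right)} T + 122 = 4 \left(4^{2} - 6\right) \left(-213\right) + 122 = 4 \left(16 - 6\right) \left(-213\right) + 122 = 4 \cdot 10 \left(-213\right) + 122 = 40 \left(-213\right) + 122 = -8520 + 122 = -8398$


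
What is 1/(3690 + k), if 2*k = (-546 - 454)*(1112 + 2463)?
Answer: -1/1783810 ≈ -5.6060e-7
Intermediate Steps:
k = -1787500 (k = ((-546 - 454)*(1112 + 2463))/2 = (-1000*3575)/2 = (1/2)*(-3575000) = -1787500)
1/(3690 + k) = 1/(3690 - 1787500) = 1/(-1783810) = -1/1783810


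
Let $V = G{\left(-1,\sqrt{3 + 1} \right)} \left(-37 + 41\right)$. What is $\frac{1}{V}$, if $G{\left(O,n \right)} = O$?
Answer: $- \frac{1}{4} \approx -0.25$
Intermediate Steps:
$V = -4$ ($V = - (-37 + 41) = \left(-1\right) 4 = -4$)
$\frac{1}{V} = \frac{1}{-4} = - \frac{1}{4}$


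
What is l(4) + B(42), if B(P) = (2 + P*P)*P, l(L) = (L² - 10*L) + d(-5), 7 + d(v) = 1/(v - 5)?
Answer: 741409/10 ≈ 74141.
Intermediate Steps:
d(v) = -7 + 1/(-5 + v) (d(v) = -7 + 1/(v - 5) = -7 + 1/(-5 + v))
l(L) = -71/10 + L² - 10*L (l(L) = (L² - 10*L) + (36 - 7*(-5))/(-5 - 5) = (L² - 10*L) + (36 + 35)/(-10) = (L² - 10*L) - ⅒*71 = (L² - 10*L) - 71/10 = -71/10 + L² - 10*L)
B(P) = P*(2 + P²) (B(P) = (2 + P²)*P = P*(2 + P²))
l(4) + B(42) = (-71/10 + 4² - 10*4) + 42*(2 + 42²) = (-71/10 + 16 - 40) + 42*(2 + 1764) = -311/10 + 42*1766 = -311/10 + 74172 = 741409/10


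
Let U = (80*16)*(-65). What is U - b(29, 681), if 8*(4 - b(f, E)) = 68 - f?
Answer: -665593/8 ≈ -83199.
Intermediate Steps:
b(f, E) = -9/2 + f/8 (b(f, E) = 4 - (68 - f)/8 = 4 + (-17/2 + f/8) = -9/2 + f/8)
U = -83200 (U = 1280*(-65) = -83200)
U - b(29, 681) = -83200 - (-9/2 + (⅛)*29) = -83200 - (-9/2 + 29/8) = -83200 - 1*(-7/8) = -83200 + 7/8 = -665593/8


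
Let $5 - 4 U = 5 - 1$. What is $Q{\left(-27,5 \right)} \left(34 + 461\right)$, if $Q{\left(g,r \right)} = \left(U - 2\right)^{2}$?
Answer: $\frac{24255}{16} \approx 1515.9$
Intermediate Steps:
$U = \frac{1}{4}$ ($U = \frac{5}{4} - \frac{5 - 1}{4} = \frac{5}{4} - 1 = \frac{1}{4} \approx 0.25$)
$Q{\left(g,r \right)} = \frac{49}{16}$ ($Q{\left(g,r \right)} = \left(\frac{1}{4} - 2\right)^{2} = \left(- \frac{7}{4}\right)^{2} = \frac{49}{16}$)
$Q{\left(-27,5 \right)} \left(34 + 461\right) = \frac{49 \left(34 + 461\right)}{16} = \frac{49}{16} \cdot 495 = \frac{24255}{16}$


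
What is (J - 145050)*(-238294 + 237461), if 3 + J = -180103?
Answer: 270854948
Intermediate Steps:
J = -180106 (J = -3 - 180103 = -180106)
(J - 145050)*(-238294 + 237461) = (-180106 - 145050)*(-238294 + 237461) = -325156*(-833) = 270854948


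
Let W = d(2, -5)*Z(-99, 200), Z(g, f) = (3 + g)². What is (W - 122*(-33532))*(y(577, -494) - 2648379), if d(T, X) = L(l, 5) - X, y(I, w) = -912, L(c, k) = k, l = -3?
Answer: -11082153807624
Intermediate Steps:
d(T, X) = 5 - X
W = 92160 (W = (5 - 1*(-5))*(3 - 99)² = (5 + 5)*(-96)² = 10*9216 = 92160)
(W - 122*(-33532))*(y(577, -494) - 2648379) = (92160 - 122*(-33532))*(-912 - 2648379) = (92160 + 4090904)*(-2649291) = 4183064*(-2649291) = -11082153807624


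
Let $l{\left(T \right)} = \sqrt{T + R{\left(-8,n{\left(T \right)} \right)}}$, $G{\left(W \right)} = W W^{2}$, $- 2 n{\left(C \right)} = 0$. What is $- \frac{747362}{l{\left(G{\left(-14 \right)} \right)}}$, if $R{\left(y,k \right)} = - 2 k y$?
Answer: $\frac{53383 i \sqrt{14}}{14} \approx 14267.0 i$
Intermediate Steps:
$n{\left(C \right)} = 0$ ($n{\left(C \right)} = \left(- \frac{1}{2}\right) 0 = 0$)
$R{\left(y,k \right)} = - 2 k y$
$G{\left(W \right)} = W^{3}$
$l{\left(T \right)} = \sqrt{T}$ ($l{\left(T \right)} = \sqrt{T - 0 \left(-8\right)} = \sqrt{T + 0} = \sqrt{T}$)
$- \frac{747362}{l{\left(G{\left(-14 \right)} \right)}} = - \frac{747362}{\sqrt{\left(-14\right)^{3}}} = - \frac{747362}{\sqrt{-2744}} = - \frac{747362}{14 i \sqrt{14}} = - 747362 \left(- \frac{i \sqrt{14}}{196}\right) = \frac{53383 i \sqrt{14}}{14}$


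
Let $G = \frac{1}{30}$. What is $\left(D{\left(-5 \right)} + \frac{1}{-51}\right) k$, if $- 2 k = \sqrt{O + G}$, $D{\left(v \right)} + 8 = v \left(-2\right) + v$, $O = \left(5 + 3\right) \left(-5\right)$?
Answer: $\frac{77 i \sqrt{35970}}{1530} \approx 9.5449 i$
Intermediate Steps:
$O = -40$ ($O = 8 \left(-5\right) = -40$)
$G = \frac{1}{30} \approx 0.033333$
$D{\left(v \right)} = -8 - v$ ($D{\left(v \right)} = -8 + \left(v \left(-2\right) + v\right) = -8 + \left(- 2 v + v\right) = -8 - v$)
$k = - \frac{i \sqrt{35970}}{60}$ ($k = - \frac{\sqrt{-40 + \frac{1}{30}}}{2} = - \frac{\sqrt{- \frac{1199}{30}}}{2} = - \frac{\frac{1}{30} i \sqrt{35970}}{2} = - \frac{i \sqrt{35970}}{60} \approx - 3.161 i$)
$\left(D{\left(-5 \right)} + \frac{1}{-51}\right) k = \left(\left(-8 - -5\right) + \frac{1}{-51}\right) \left(- \frac{i \sqrt{35970}}{60}\right) = \left(\left(-8 + 5\right) - \frac{1}{51}\right) \left(- \frac{i \sqrt{35970}}{60}\right) = \left(-3 - \frac{1}{51}\right) \left(- \frac{i \sqrt{35970}}{60}\right) = - \frac{154 \left(- \frac{i \sqrt{35970}}{60}\right)}{51} = \frac{77 i \sqrt{35970}}{1530}$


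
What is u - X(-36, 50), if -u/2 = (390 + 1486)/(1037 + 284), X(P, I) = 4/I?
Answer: -96442/33025 ≈ -2.9203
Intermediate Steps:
u = -3752/1321 (u = -2*(390 + 1486)/(1037 + 284) = -3752/1321 ≈ -2.8403)
u - X(-36, 50) = -3752/1321 - 4/50 = -3752/1321 - 1*2/25 = -3752/1321 - 2/25 = -96442/33025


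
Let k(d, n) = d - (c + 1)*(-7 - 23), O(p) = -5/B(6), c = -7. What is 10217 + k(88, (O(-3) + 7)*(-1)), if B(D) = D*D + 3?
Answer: 10125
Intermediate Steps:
B(D) = 3 + D² (B(D) = D² + 3 = 3 + D²)
O(p) = -5/39 (O(p) = -5/(3 + 6²) = -5/(3 + 36) = -5/39)
k(d, n) = -180 + d (k(d, n) = d - (-7 + 1)*(-7 - 23) = d - (-6)*(-30) = d - 1*180 = d - 180 = -180 + d)
10217 + k(88, (O(-3) + 7)*(-1)) = 10217 + (-180 + 88) = 10217 - 92 = 10125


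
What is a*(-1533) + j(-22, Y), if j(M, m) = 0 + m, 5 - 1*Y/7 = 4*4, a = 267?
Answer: -409388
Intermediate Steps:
Y = -77 (Y = 35 - 28*4 = 35 - 7*16 = 35 - 112 = -77)
j(M, m) = m
a*(-1533) + j(-22, Y) = 267*(-1533) - 77 = -409311 - 77 = -409388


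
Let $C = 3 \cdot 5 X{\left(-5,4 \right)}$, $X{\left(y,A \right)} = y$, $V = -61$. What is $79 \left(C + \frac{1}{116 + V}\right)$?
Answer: $- \frac{325796}{55} \approx -5923.6$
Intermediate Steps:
$C = -75$ ($C = 3 \cdot 5 \left(-5\right) = 15 \left(-5\right) = -75$)
$79 \left(C + \frac{1}{116 + V}\right) = 79 \left(-75 + \frac{1}{116 - 61}\right) = 79 \left(-75 + \frac{1}{55}\right) = 79 \left(- \frac{4124}{55}\right) = - \frac{325796}{55}$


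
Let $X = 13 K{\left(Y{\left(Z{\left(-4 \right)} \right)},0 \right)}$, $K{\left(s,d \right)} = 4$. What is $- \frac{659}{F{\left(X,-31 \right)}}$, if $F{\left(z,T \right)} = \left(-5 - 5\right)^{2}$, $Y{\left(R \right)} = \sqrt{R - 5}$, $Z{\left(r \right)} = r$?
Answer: $- \frac{659}{100} \approx -6.59$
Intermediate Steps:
$Y{\left(R \right)} = \sqrt{-5 + R}$
$X = 52$ ($X = 13 \cdot 4 = 52$)
$F{\left(z,T \right)} = 100$ ($F{\left(z,T \right)} = \left(-10\right)^{2} = 100$)
$- \frac{659}{F{\left(X,-31 \right)}} = - \frac{659}{100}$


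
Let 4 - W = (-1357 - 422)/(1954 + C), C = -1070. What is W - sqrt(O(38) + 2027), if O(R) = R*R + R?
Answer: 5315/884 - 11*sqrt(29) ≈ -53.224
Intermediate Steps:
W = 5315/884 (W = 4 - (-1357 - 422)/(1954 - 1070) = 4 - (-1779)/884 = 4 - 1*(-1779/884) = 4 + 1779/884 = 5315/884 ≈ 6.0124)
O(R) = R + R**2 (O(R) = R**2 + R = R + R**2)
W - sqrt(O(38) + 2027) = 5315/884 - sqrt(38*(1 + 38) + 2027) = 5315/884 - sqrt(38*39 + 2027) = 5315/884 - sqrt(1482 + 2027) = 5315/884 - sqrt(3509) = 5315/884 - 11*sqrt(29)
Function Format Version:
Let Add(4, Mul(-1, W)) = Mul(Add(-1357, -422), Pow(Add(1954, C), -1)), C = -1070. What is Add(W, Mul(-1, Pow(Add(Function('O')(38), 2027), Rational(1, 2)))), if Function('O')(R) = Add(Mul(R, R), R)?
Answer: Add(Rational(5315, 884), Mul(-11, Pow(29, Rational(1, 2)))) ≈ -53.224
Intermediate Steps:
W = Rational(5315, 884) (W = Add(4, Mul(-1, Mul(Add(-1357, -422), Pow(Add(1954, -1070), -1)))) = Add(4, Mul(-1, Mul(-1779, Pow(884, -1)))) = Add(4, Mul(-1, Mul(-1779, Rational(1, 884)))) = Add(4, Mul(-1, Rational(-1779, 884))) = Add(4, Rational(1779, 884)) = Rational(5315, 884) ≈ 6.0124)
Function('O')(R) = Add(R, Pow(R, 2)) (Function('O')(R) = Add(Pow(R, 2), R) = Add(R, Pow(R, 2)))
Add(W, Mul(-1, Pow(Add(Function('O')(38), 2027), Rational(1, 2)))) = Add(Rational(5315, 884), Mul(-1, Pow(Add(Mul(38, Add(1, 38)), 2027), Rational(1, 2)))) = Add(Rational(5315, 884), Mul(-1, Pow(Add(Mul(38, 39), 2027), Rational(1, 2)))) = Add(Rational(5315, 884), Mul(-1, Pow(Add(1482, 2027), Rational(1, 2)))) = Add(Rational(5315, 884), Mul(-1, Pow(3509, Rational(1, 2)))) = Add(Rational(5315, 884), Mul(-1, Mul(11, Pow(29, Rational(1, 2))))) = Add(Rational(5315, 884), Mul(-11, Pow(29, Rational(1, 2))))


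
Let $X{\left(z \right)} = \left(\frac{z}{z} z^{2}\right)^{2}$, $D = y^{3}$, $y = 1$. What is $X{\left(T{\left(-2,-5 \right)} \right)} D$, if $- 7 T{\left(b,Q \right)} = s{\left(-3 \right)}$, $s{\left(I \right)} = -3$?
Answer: $\frac{81}{2401} \approx 0.033736$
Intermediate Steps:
$T{\left(b,Q \right)} = \frac{3}{7}$ ($T{\left(b,Q \right)} = \left(- \frac{1}{7}\right) \left(-3\right) = \frac{3}{7}$)
$D = 1$ ($D = 1^{3} = 1$)
$X{\left(z \right)} = z^{4}$ ($X{\left(z \right)} = \left(1 z^{2}\right)^{2} = \left(z^{2}\right)^{2} = z^{4}$)
$X{\left(T{\left(-2,-5 \right)} \right)} D = \left(\frac{3}{7}\right)^{4} \cdot 1 = \frac{81}{2401} \cdot 1 = \frac{81}{2401}$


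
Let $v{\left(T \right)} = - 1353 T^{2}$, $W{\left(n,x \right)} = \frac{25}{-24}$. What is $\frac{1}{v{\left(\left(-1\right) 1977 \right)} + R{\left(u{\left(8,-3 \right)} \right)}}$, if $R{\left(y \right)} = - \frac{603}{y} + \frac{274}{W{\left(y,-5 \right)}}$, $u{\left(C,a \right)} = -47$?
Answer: $- \frac{1175}{6213681984972} \approx -1.891 \cdot 10^{-10}$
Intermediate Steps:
$W{\left(n,x \right)} = - \frac{25}{24}$ ($W{\left(n,x \right)} = 25 \left(- \frac{1}{24}\right) = - \frac{25}{24}$)
$R{\left(y \right)} = - \frac{6576}{25} - \frac{603}{y}$ ($R{\left(y \right)} = - \frac{603}{y} + \frac{274}{- \frac{25}{24}} = - \frac{603}{y} + 274 \left(- \frac{24}{25}\right) = - \frac{603}{y} - \frac{6576}{25} = - \frac{6576}{25} - \frac{603}{y}$)
$\frac{1}{v{\left(\left(-1\right) 1977 \right)} + R{\left(u{\left(8,-3 \right)} \right)}} = \frac{1}{- 1353 \left(\left(-1\right) 1977\right)^{2} - \left(\frac{6576}{25} + \frac{603}{-47}\right)} = \frac{1}{- 1353 \left(-1977\right)^{2} - \frac{293997}{1175}} = \frac{1}{\left(-1353\right) 3908529 + \left(- \frac{6576}{25} + \frac{603}{47}\right)} = \frac{1}{-5288239737 - \frac{293997}{1175}} = \frac{1}{- \frac{6213681984972}{1175}} = - \frac{1175}{6213681984972}$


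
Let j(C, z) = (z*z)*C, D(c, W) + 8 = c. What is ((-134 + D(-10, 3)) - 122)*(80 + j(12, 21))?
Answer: -1471928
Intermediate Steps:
D(c, W) = -8 + c
j(C, z) = C*z² (j(C, z) = z²*C = C*z²)
((-134 + D(-10, 3)) - 122)*(80 + j(12, 21)) = ((-134 + (-8 - 10)) - 122)*(80 + 12*21²) = ((-134 - 18) - 122)*(80 + 12*441) = (-152 - 122)*(80 + 5292) = -274*5372 = -1471928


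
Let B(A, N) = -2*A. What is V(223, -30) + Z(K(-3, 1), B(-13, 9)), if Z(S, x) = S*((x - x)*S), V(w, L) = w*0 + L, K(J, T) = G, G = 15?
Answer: -30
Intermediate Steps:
K(J, T) = 15
V(w, L) = L (V(w, L) = 0 + L = L)
Z(S, x) = 0 (Z(S, x) = S*(0*S) = S*0 = 0)
V(223, -30) + Z(K(-3, 1), B(-13, 9)) = -30 + 0 = -30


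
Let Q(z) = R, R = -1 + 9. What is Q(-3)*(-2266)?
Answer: -18128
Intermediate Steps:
R = 8
Q(z) = 8
Q(-3)*(-2266) = 8*(-2266) = -18128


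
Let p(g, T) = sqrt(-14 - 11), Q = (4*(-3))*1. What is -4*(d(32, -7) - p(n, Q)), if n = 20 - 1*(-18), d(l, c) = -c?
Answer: -28 + 20*I ≈ -28.0 + 20.0*I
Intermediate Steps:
n = 38 (n = 20 + 18 = 38)
Q = -12 (Q = -12*1 = -12)
p(g, T) = 5*I (p(g, T) = sqrt(-25) = 5*I)
-4*(d(32, -7) - p(n, Q)) = -4*(-1*(-7) - 5*I) = -4*(7 - 5*I) = -28 + 20*I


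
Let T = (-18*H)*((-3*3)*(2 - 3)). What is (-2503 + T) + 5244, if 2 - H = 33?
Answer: 7763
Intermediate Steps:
H = -31 (H = 2 - 1*33 = 2 - 33 = -31)
T = 5022 (T = (-18*(-31))*((-3*3)*(2 - 3)) = 558*(-9*(-1)) = 558*9 = 5022)
(-2503 + T) + 5244 = (-2503 + 5022) + 5244 = 2519 + 5244 = 7763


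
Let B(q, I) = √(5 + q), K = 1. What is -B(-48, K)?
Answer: -I*√43 ≈ -6.5574*I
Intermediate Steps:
-B(-48, K) = -√(5 - 48) = -√(-43) = -I*√43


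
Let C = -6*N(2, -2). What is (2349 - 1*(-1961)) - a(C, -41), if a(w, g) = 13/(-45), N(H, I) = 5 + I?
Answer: 193963/45 ≈ 4310.3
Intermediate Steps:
C = -18 (C = -6*(5 - 2) = -6*3 = -18)
a(w, g) = -13/45 (a(w, g) = 13*(-1/45) = -13/45)
(2349 - 1*(-1961)) - a(C, -41) = (2349 - 1*(-1961)) - 1*(-13/45) = (2349 + 1961) + 13/45 = 4310 + 13/45 = 193963/45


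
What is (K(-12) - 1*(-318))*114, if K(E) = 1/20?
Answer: 362577/10 ≈ 36258.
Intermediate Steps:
K(E) = 1/20
(K(-12) - 1*(-318))*114 = (1/20 - 1*(-318))*114 = (1/20 + 318)*114 = (6361/20)*114 = 362577/10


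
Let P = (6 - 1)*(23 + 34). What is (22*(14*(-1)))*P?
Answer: -87780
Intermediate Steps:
P = 285 (P = 5*57 = 285)
(22*(14*(-1)))*P = (22*(14*(-1)))*285 = (22*(-14))*285 = -308*285 = -87780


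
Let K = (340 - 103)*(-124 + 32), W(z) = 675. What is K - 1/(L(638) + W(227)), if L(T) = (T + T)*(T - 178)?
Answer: -12812793541/587635 ≈ -21804.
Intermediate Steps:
L(T) = 2*T*(-178 + T) (L(T) = (2*T)*(-178 + T) = 2*T*(-178 + T))
K = -21804 (K = 237*(-92) = -21804)
K - 1/(L(638) + W(227)) = -21804 - 1/(2*638*(-178 + 638) + 675) = -21804 - 1/(2*638*460 + 675) = -21804 - 1/(586960 + 675) = -21804 - 1/587635 = -12812793541/587635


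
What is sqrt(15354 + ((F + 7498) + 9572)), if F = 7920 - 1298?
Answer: sqrt(39046) ≈ 197.60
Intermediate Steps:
F = 6622
sqrt(15354 + ((F + 7498) + 9572)) = sqrt(15354 + ((6622 + 7498) + 9572)) = sqrt(15354 + (14120 + 9572)) = sqrt(15354 + 23692) = sqrt(39046)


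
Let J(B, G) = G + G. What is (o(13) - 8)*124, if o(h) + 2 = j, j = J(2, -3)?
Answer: -1984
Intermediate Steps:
J(B, G) = 2*G
j = -6 (j = 2*(-3) = -6)
o(h) = -8 (o(h) = -2 - 6 = -8)
(o(13) - 8)*124 = (-8 - 8)*124 = -16*124 = -1984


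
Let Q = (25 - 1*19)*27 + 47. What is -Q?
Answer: -209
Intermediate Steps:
Q = 209 (Q = (25 - 19)*27 + 47 = 6*27 + 47 = 162 + 47 = 209)
-Q = -1*209 = -209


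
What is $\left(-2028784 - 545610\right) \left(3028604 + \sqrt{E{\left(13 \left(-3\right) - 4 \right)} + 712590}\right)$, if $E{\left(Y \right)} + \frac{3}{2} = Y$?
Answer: $-7796819965976 - 1287197 \sqrt{2850182} \approx -7.799 \cdot 10^{12}$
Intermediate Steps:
$E{\left(Y \right)} = - \frac{3}{2} + Y$
$\left(-2028784 - 545610\right) \left(3028604 + \sqrt{E{\left(13 \left(-3\right) - 4 \right)} + 712590}\right) = \left(-2028784 - 545610\right) \left(3028604 + \sqrt{\left(- \frac{3}{2} + \left(13 \left(-3\right) - 4\right)\right) + 712590}\right) = - 2574394 \left(3028604 + \sqrt{\left(- \frac{3}{2} - 43\right) + 712590}\right) = - 2574394 \left(3028604 + \sqrt{- \frac{89}{2} + 712590}\right) = - 2574394 \left(3028604 + \sqrt{\frac{1425091}{2}}\right) = - 2574394 \left(3028604 + \frac{\sqrt{2850182}}{2}\right) = -7796819965976 - 1287197 \sqrt{2850182}$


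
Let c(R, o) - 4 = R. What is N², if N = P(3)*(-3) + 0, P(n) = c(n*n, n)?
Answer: 1521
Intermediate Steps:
c(R, o) = 4 + R
P(n) = 4 + n² (P(n) = 4 + n*n = 4 + n²)
N = -39 (N = (4 + 3²)*(-3) + 0 = (4 + 9)*(-3) + 0 = 13*(-3) + 0 = -39 + 0 = -39)
N² = (-39)² = 1521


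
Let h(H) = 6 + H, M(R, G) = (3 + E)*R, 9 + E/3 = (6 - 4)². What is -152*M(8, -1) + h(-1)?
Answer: 14597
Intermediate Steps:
E = -15 (E = -27 + 3*(6 - 4)² = -27 + 3*2² = -27 + 3*4 = -27 + 12 = -15)
M(R, G) = -12*R (M(R, G) = (3 - 15)*R = -12*R)
-152*M(8, -1) + h(-1) = -(-1824)*8 + (6 - 1) = -152*(-96) + 5 = 14592 + 5 = 14597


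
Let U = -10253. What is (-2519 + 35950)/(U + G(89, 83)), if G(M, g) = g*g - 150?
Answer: -33431/3514 ≈ -9.5137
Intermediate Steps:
G(M, g) = -150 + g**2 (G(M, g) = g**2 - 150 = -150 + g**2)
(-2519 + 35950)/(U + G(89, 83)) = (-2519 + 35950)/(-10253 + (-150 + 83**2)) = 33431/(-10253 + (-150 + 6889)) = 33431/(-10253 + 6739) = 33431/(-3514) = 33431*(-1/3514) = -33431/3514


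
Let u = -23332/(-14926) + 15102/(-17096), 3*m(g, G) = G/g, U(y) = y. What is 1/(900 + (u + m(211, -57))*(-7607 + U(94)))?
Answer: -13460475764/47527797656337 ≈ -0.00028321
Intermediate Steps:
m(g, G) = G/(3*g) (m(g, G) = (G/g)/3 = G/(3*g))
u = 43367855/63793724 (u = -23332*(-1/14926) + 15102*(-1/17096) = 11666/7463 - 7551/8548 = 43367855/63793724 ≈ 0.67981)
1/(900 + (u + m(211, -57))*(-7607 + U(94))) = 1/(900 + (43367855/63793724 + (⅓)*(-57)/211)*(-7607 + 94)) = 1/(900 + (43367855/63793724 + (⅓)*(-57)*(1/211))*(-7513)) = 1/(900 + (43367855/63793724 - 19/211)*(-7513)) = 1/(900 + (7938536649/13460475764)*(-7513)) = 1/(900 - 59642225843937/13460475764) = 1/(-47527797656337/13460475764) = -13460475764/47527797656337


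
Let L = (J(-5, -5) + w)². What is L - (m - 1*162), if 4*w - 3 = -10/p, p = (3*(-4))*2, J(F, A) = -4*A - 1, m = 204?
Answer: 811441/2304 ≈ 352.19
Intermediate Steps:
J(F, A) = -1 - 4*A
p = -24 (p = -12*2 = -24)
w = 41/48 (w = ¾ + (-10/(-24))/4 = ¾ + (-10*(-1/24))/4 = ¾ + (¼)*(5/12) = ¾ + 5/48 = 41/48 ≈ 0.85417)
L = 908209/2304 (L = ((-1 - 4*(-5)) + 41/48)² = ((-1 + 20) + 41/48)² = (19 + 41/48)² = (953/48)² = 908209/2304 ≈ 394.19)
L - (m - 1*162) = 908209/2304 - (204 - 1*162) = 908209/2304 - (204 - 162) = 908209/2304 - 1*42 = 908209/2304 - 42 = 811441/2304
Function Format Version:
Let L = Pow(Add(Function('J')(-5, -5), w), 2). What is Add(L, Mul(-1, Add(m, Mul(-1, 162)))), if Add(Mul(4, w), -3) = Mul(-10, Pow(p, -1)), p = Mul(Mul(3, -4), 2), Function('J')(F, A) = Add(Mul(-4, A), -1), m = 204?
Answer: Rational(811441, 2304) ≈ 352.19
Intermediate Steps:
Function('J')(F, A) = Add(-1, Mul(-4, A))
p = -24 (p = Mul(-12, 2) = -24)
w = Rational(41, 48) (w = Add(Rational(3, 4), Mul(Rational(1, 4), Mul(-10, Pow(-24, -1)))) = Add(Rational(3, 4), Mul(Rational(1, 4), Mul(-10, Rational(-1, 24)))) = Add(Rational(3, 4), Mul(Rational(1, 4), Rational(5, 12))) = Add(Rational(3, 4), Rational(5, 48)) = Rational(41, 48) ≈ 0.85417)
L = Rational(908209, 2304) (L = Pow(Add(Add(-1, Mul(-4, -5)), Rational(41, 48)), 2) = Pow(Add(Add(-1, 20), Rational(41, 48)), 2) = Pow(Add(19, Rational(41, 48)), 2) = Pow(Rational(953, 48), 2) = Rational(908209, 2304) ≈ 394.19)
Add(L, Mul(-1, Add(m, Mul(-1, 162)))) = Add(Rational(908209, 2304), Mul(-1, Add(204, Mul(-1, 162)))) = Add(Rational(908209, 2304), Mul(-1, Add(204, -162))) = Add(Rational(908209, 2304), Mul(-1, 42)) = Add(Rational(908209, 2304), -42) = Rational(811441, 2304)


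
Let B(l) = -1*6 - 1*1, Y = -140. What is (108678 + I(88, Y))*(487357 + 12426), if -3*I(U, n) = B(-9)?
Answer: 162949749103/3 ≈ 5.4317e+10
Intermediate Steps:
B(l) = -7 (B(l) = -6 - 1 = -7)
I(U, n) = 7/3 (I(U, n) = -⅓*(-7) = 7/3)
(108678 + I(88, Y))*(487357 + 12426) = (108678 + 7/3)*(487357 + 12426) = (326041/3)*499783 = 162949749103/3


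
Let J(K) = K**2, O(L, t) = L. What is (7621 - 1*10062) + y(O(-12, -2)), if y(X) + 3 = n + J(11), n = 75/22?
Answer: -51031/22 ≈ -2319.6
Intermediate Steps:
n = 75/22 (n = 75*(1/22) = 75/22 ≈ 3.4091)
y(X) = 2671/22 (y(X) = -3 + (75/22 + 11**2) = -3 + (75/22 + 121) = -3 + 2737/22 = 2671/22)
(7621 - 1*10062) + y(O(-12, -2)) = (7621 - 1*10062) + 2671/22 = (7621 - 10062) + 2671/22 = -2441 + 2671/22 = -51031/22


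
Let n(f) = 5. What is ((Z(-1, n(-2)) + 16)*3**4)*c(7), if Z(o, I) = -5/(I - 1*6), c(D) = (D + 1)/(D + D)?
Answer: 972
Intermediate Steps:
c(D) = (1 + D)/(2*D) (c(D) = (1 + D)/((2*D)) = (1 + D)*(1/(2*D)) = (1 + D)/(2*D))
Z(o, I) = -5/(-6 + I) (Z(o, I) = -5/(I - 6) = -5/(-6 + I))
((Z(-1, n(-2)) + 16)*3**4)*c(7) = ((-5/(-6 + 5) + 16)*3**4)*((1/2)*(1 + 7)/7) = ((-5/(-1) + 16)*81)*((1/2)*(1/7)*8) = ((-5*(-1) + 16)*81)*(4/7) = ((5 + 16)*81)*(4/7) = (21*81)*(4/7) = 1701*(4/7) = 972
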